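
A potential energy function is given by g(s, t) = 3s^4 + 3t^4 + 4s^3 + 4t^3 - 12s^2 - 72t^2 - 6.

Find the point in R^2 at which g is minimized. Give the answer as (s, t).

(-2, -4)

g(s,t) separates as P(s) + Q(t) − 6, so its minimum is min P + min Q − 6.
P'(s) = 12s(s - 1)(s + 2) vanishes at s ∈ {-2, 0, 1}; Q'(t) = 12t(t - 3)(t + 4) vanishes at t ∈ {-4, 0, 3}.
Local minima of P (where P''>0): P(-2)=-32, P(1)=-5. Local minima of Q: Q(-4)=-640, Q(3)=-297.
So the global minimum of g is P(-2) + Q(-4) − 6 = -32 − 640 − 6 = -678, attained at (-2, -4).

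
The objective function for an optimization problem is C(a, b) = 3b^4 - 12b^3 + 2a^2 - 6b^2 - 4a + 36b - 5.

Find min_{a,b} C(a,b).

-34

C(a,b) separates as P(a) + Q(b) − 5, so its minimum is min P + min Q − 5.
P'(a) = 4a - 4 vanishes at a ∈ {1}; Q'(b) = 12(b - 3)(b - 1)(b + 1) vanishes at b ∈ {-1, 1, 3}.
Local minima of P (where P''>0): P(1)=-2. Local minima of Q: Q(-1)=-27, Q(3)=-27.
So the global minimum of C is P(1) + Q(-1) − 5 = -2 − 27 − 5 = -34, attained at (1, -1).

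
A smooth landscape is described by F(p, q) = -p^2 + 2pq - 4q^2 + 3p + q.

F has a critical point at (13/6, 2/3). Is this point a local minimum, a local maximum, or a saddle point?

local maximum

The Hessian of F is constant: H = [[-2, 2], [2, -8]].
det(H) = (-2)·(-8) − 2² = 12.
det(H) > 0 and tr(H) = -10 < 0, so H is negative definite and the point is a local maximum.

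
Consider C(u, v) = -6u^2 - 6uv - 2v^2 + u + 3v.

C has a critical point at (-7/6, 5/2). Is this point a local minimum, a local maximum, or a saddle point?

local maximum

The Hessian of C is constant: H = [[-12, -6], [-6, -4]].
det(H) = (-12)·(-4) − (-6)² = 12.
det(H) > 0 and tr(H) = -16 < 0, so H is negative definite and the point is a local maximum.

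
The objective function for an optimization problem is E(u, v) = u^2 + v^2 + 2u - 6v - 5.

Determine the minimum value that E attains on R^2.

-15

E(u,v) separates as P(u) + Q(v) − 5, so its minimum is min P + min Q − 5.
P'(u) = 2u + 2 vanishes at u ∈ {-1}; Q'(v) = 2v - 6 vanishes at v ∈ {3}.
Local minima of P (where P''>0): P(-1)=-1. Local minima of Q: Q(3)=-9.
So the global minimum of E is P(-1) + Q(3) − 5 = -1 − 9 − 5 = -15, attained at (-1, 3).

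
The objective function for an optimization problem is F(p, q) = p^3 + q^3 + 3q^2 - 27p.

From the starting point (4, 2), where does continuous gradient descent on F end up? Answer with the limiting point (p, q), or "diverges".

(3, 0)

F is separable, so gradient descent decouples: p follows -∂F/∂p, q follows -∂F/∂q.
∂F/∂p = 3(p - 3)(p + 3); at p=4 this is 21, so p decreases.
∂F/∂q = 3q(q + 2); at q=2 this is 24, so q decreases.
p converges to its nearest critical value 3 (a local min of the p-part); q converges to 0. The iterate converges to (3, 0).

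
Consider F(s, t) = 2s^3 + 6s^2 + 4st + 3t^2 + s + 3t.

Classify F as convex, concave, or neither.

neither

The term 2s^3 is cubic, so the Hessian is not constant.
∂²F/∂s² = 12s + 12, which takes both signs as s varies (negative for sufficiently negative s). A diagonal entry of the Hessian changing sign means the Hessian is neither positive- nor negative-semidefinite on all of R^2.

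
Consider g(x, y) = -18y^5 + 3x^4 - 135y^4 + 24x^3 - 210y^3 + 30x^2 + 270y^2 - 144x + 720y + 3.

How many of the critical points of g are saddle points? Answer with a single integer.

6

g separates as a function of x plus a function of y, so ∇g=0 decouples.
∂g/∂x = 12(x - 1)(x + 3)(x + 4) = 0 at x ∈ {-4, -3, 1}; ∂g/∂y = -90(y - 1)(y + 1)(y + 2)(y + 4) = 0 at y ∈ {-4, -2, -1, 1}.
The Hessian is diagonal: diag(g_xx, g_yy). Second derivatives: g_xx(-4)=60, g_xx(-3)=-48, g_xx(1)=240; g_yy(-4)=2700, g_yy(-2)=-540, g_yy(-1)=540, g_yy(1)=-2700.
Saddle points occur where the two diagonal entries have opposite signs: (-4, -2), (-4, 1), (-3, -4), (-3, -1), (1, -2), (1, 1). Count: 6.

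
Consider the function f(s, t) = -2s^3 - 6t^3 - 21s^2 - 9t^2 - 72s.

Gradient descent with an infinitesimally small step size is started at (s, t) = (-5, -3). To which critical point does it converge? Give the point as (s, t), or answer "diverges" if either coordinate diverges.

(-4, -1)

f is separable, so gradient descent decouples: s follows -∂f/∂s, t follows -∂f/∂t.
∂f/∂s = -6(s + 3)(s + 4); at s=-5 this is -12, so s increases.
∂f/∂t = -18t(t + 1); at t=-3 this is -108, so t increases.
s converges to its nearest critical value -4 (a local min of the s-part); t converges to -1. The iterate converges to (-4, -1).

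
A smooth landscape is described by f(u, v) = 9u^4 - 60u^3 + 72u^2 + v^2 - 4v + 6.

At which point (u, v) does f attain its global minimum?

(4, 2)

f(u,v) separates as P(u) + Q(v) + 6, so its minimum is min P + min Q + 6.
P'(u) = 36u(u - 4)(u - 1) vanishes at u ∈ {0, 1, 4}; Q'(v) = 2v - 4 vanishes at v ∈ {2}.
Local minima of P (where P''>0): P(0)=0, P(4)=-384. Local minima of Q: Q(2)=-4.
So the global minimum of f is P(4) + Q(2) + 6 = -384 − 4 + 6 = -382, attained at (4, 2).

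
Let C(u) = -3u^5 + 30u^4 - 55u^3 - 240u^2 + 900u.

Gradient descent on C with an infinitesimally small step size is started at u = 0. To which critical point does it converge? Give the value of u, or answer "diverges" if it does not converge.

C'(u) = -15(u - 5)(u - 3)(u - 2)(u + 2), so C'(0) = 900.
Gradient descent moves in the -C' direction, i.e. u is decreasing.
The nearest critical point in that direction is u = -2, where C'' = 2100 > 0 (a local minimum). The iterate converges there.

-2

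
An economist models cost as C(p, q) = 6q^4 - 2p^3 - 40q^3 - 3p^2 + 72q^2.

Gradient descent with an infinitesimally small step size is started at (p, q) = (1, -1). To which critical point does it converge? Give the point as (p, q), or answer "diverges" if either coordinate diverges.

diverges

C is separable, so gradient descent decouples: p follows -∂C/∂p, q follows -∂C/∂q.
∂C/∂p = -6p(p + 1); at p=1 this is -12, so p increases.
∂C/∂q = 24q(q - 3)(q - 2); at q=-1 this is -288, so q increases.
The p-coordinate has no critical point in that direction and runs off to infinity.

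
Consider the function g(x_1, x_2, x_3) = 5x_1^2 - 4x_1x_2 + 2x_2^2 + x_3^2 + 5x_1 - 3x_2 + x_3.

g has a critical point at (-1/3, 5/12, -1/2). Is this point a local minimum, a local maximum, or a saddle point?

The Hessian is constant: H = [[10, -4, 0], [-4, 4, 0], [0, 0, 2]].
Leading principal minors: Δ₁ = 10, Δ₂ = 24, Δ₃ = 48.
All leading minors are positive, so H is positive definite: a local minimum.

local minimum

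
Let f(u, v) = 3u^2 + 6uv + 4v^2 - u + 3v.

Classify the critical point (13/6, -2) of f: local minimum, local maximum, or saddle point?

local minimum

The Hessian of f is constant: H = [[6, 6], [6, 8]].
det(H) = 6·8 − 6² = 12.
det(H) > 0 and tr(H) = 14 > 0, so H is positive definite and the point is a local minimum.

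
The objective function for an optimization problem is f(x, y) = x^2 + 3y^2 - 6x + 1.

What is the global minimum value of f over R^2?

f(x,y) separates as P(x) + Q(y) + 1, so its minimum is min P + min Q + 1.
P'(x) = 2x - 6 vanishes at x ∈ {3}; Q'(y) = 6y vanishes at y ∈ {0}.
Local minima of P (where P''>0): P(3)=-9. Local minima of Q: Q(0)=0.
So the global minimum of f is P(3) + Q(0) + 1 = -9 + 0 + 1 = -8, attained at (3, 0).

-8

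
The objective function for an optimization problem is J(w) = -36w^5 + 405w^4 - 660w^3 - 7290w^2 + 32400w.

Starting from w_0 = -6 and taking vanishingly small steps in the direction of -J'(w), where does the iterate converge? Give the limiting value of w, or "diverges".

J'(w) = -180(w - 5)(w - 4)(w - 3)(w + 3), so J'(-6) = -534600.
Gradient descent moves in the -J' direction, i.e. w is increasing.
The nearest critical point in that direction is w = -3, where J'' = 60480 > 0 (a local minimum). The iterate converges there.

-3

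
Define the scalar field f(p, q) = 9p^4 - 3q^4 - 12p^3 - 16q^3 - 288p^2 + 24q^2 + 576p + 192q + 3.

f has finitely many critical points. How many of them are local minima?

2

f separates as a function of p plus a function of q, so ∇f=0 decouples.
∂f/∂p = 36(p - 4)(p - 1)(p + 4) = 0 at p ∈ {-4, 1, 4}; ∂f/∂q = -12(q - 2)(q + 2)(q + 4) = 0 at q ∈ {-4, -2, 2}.
The Hessian is diagonal: diag(f_pp, f_qq). Second derivatives: f_pp(-4)=1440, f_pp(1)=-540, f_pp(4)=864; f_qq(-4)=-144, f_qq(-2)=96, f_qq(2)=-288.
Local minima occur where both diagonal entries positive: (-4, -2), (4, -2). Count: 2.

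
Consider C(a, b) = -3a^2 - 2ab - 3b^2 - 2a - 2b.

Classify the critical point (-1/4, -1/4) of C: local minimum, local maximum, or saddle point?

local maximum

The Hessian of C is constant: H = [[-6, -2], [-2, -6]].
det(H) = (-6)·(-6) − (-2)² = 32.
det(H) > 0 and tr(H) = -12 < 0, so H is negative definite and the point is a local maximum.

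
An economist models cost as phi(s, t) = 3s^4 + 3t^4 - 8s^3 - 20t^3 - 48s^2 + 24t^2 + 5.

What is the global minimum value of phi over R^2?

-635

phi(s,t) separates as P(s) + Q(t) + 5, so its minimum is min P + min Q + 5.
P'(s) = 12s(s - 4)(s + 2) vanishes at s ∈ {-2, 0, 4}; Q'(t) = 12t(t - 4)(t - 1) vanishes at t ∈ {0, 1, 4}.
Local minima of P (where P''>0): P(-2)=-80, P(4)=-512. Local minima of Q: Q(0)=0, Q(4)=-128.
So the global minimum of phi is P(4) + Q(4) + 5 = -512 − 128 + 5 = -635, attained at (4, 4).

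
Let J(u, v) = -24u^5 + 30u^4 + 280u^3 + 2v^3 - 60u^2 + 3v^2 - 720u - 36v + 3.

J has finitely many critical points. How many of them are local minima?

J separates as a function of u plus a function of v, so ∇J=0 decouples.
∂J/∂u = -120(u - 3)(u - 1)(u + 1)(u + 2) = 0 at u ∈ {-2, -1, 1, 3}; ∂J/∂v = 6(v - 2)(v + 3) = 0 at v ∈ {-3, 2}.
The Hessian is diagonal: diag(J_uu, J_vv). Second derivatives: J_uu(-2)=1800, J_uu(-1)=-960, J_uu(1)=1440, J_uu(3)=-4800; J_vv(-3)=-30, J_vv(2)=30.
Local minima occur where both diagonal entries positive: (-2, 2), (1, 2). Count: 2.

2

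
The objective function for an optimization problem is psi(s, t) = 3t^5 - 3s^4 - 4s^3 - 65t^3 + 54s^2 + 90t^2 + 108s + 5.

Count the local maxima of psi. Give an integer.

psi separates as a function of s plus a function of t, so ∇psi=0 decouples.
∂psi/∂s = -12(s - 3)(s + 1)(s + 3) = 0 at s ∈ {-3, -1, 3}; ∂psi/∂t = 15t(t - 3)(t - 1)(t + 4) = 0 at t ∈ {-4, 0, 1, 3}.
The Hessian is diagonal: diag(psi_ss, psi_tt). Second derivatives: psi_ss(-3)=-144, psi_ss(-1)=96, psi_ss(3)=-288; psi_tt(-4)=-2100, psi_tt(0)=180, psi_tt(1)=-150, psi_tt(3)=630.
Local maxima occur where both diagonal entries negative: (-3, -4), (-3, 1), (3, -4), (3, 1). Count: 4.

4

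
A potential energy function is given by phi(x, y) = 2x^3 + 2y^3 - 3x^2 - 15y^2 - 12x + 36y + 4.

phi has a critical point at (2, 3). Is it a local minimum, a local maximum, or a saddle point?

local minimum

The mixed partial ∂²phi/∂x∂y is 0, so the Hessian at any point is diag(phi_xx, phi_yy) = diag(6(2x - 1), 6(2y - 5)).
At (2, 3): H = diag(18, 6).
Both eigenvalues are positive, so H is positive definite: a local minimum.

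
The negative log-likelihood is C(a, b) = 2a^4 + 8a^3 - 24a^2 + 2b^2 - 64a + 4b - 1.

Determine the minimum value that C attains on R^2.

-131

C(a,b) separates as P(a) + Q(b) − 1, so its minimum is min P + min Q − 1.
P'(a) = 8(a - 2)(a + 1)(a + 4) vanishes at a ∈ {-4, -1, 2}; Q'(b) = 4b + 4 vanishes at b ∈ {-1}.
Local minima of P (where P''>0): P(-4)=-128, P(2)=-128. Local minima of Q: Q(-1)=-2.
So the global minimum of C is P(-4) + Q(-1) − 1 = -128 − 2 − 1 = -131, attained at (-4, -1).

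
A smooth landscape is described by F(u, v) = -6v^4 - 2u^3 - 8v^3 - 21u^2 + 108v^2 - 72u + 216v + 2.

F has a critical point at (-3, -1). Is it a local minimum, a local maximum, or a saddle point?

The mixed partial ∂²F/∂u∂v is 0, so the Hessian at any point is diag(F_uu, F_vv) = diag(-6(2u + 7), 24(-3v^2 - 2v + 9)).
At (-3, -1): H = diag(-6, 192).
The eigenvalues have opposite signs, so H is indefinite: a saddle point.

saddle point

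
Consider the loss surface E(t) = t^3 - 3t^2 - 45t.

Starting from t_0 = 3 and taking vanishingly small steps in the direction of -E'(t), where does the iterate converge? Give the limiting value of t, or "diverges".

5

E'(t) = 3(t - 5)(t + 3), so E'(3) = -36.
Gradient descent moves in the -E' direction, i.e. t is increasing.
The nearest critical point in that direction is t = 5, where E'' = 24 > 0 (a local minimum). The iterate converges there.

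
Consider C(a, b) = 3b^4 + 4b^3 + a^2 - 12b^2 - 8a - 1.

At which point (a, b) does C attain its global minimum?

(4, -2)

C(a,b) separates as P(a) + Q(b) − 1, so its minimum is min P + min Q − 1.
P'(a) = 2a - 8 vanishes at a ∈ {4}; Q'(b) = 12b(b - 1)(b + 2) vanishes at b ∈ {-2, 0, 1}.
Local minima of P (where P''>0): P(4)=-16. Local minima of Q: Q(-2)=-32, Q(1)=-5.
So the global minimum of C is P(4) + Q(-2) − 1 = -16 − 32 − 1 = -49, attained at (4, -2).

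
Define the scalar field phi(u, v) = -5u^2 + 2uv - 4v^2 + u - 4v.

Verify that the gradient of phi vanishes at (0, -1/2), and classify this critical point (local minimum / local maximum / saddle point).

∇phi = (-10u + 2v + 1, 2u - 8v - 4); substituting (0, -1/2) gives ∇phi = (0, 0), so (0, -1/2) is indeed a critical point.
The Hessian of phi is constant: H = [[-10, 2], [2, -8]].
det(H) = (-10)·(-8) − 2² = 76.
det(H) > 0 and tr(H) = -18 < 0, so H is negative definite and the point is a local maximum.

local maximum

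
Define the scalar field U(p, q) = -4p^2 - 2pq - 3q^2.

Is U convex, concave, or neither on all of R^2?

concave

U is quadratic, so its Hessian is the constant matrix H = [[-8, -2], [-2, -6]].
det(H) = 44, tr(H) = -14.
det(H) > 0 and tr(H) < 0, so H is negative definite everywhere: concave.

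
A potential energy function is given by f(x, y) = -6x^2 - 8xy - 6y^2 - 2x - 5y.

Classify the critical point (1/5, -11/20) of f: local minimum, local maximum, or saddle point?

The Hessian of f is constant: H = [[-12, -8], [-8, -12]].
det(H) = (-12)·(-12) − (-8)² = 80.
det(H) > 0 and tr(H) = -24 < 0, so H is negative definite and the point is a local maximum.

local maximum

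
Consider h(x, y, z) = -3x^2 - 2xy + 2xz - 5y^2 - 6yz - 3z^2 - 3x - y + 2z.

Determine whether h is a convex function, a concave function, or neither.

h is quadratic, so its Hessian is the constant matrix H = [[-6, -2, 2], [-2, -10, -6], [2, -6, -6]].
Leading principal minors: -6, 56, -32.
Signs alternate −, +, − ⇒ H ≺ 0 ⇒ concave.

concave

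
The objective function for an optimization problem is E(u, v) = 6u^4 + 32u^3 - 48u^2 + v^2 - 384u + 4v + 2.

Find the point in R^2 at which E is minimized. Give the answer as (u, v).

(2, -2)

E(u,v) separates as P(u) + Q(v) + 2, so its minimum is min P + min Q + 2.
P'(u) = 24(u - 2)(u + 2)(u + 4) vanishes at u ∈ {-4, -2, 2}; Q'(v) = 2v + 4 vanishes at v ∈ {-2}.
Local minima of P (where P''>0): P(-4)=256, P(2)=-608. Local minima of Q: Q(-2)=-4.
So the global minimum of E is P(2) + Q(-2) + 2 = -608 − 4 + 2 = -610, attained at (2, -2).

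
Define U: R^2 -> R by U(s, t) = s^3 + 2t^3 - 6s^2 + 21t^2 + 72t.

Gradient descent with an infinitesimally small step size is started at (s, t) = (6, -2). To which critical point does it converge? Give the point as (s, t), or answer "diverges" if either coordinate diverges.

U is separable, so gradient descent decouples: s follows -∂U/∂s, t follows -∂U/∂t.
∂U/∂s = 3s(s - 4); at s=6 this is 36, so s decreases.
∂U/∂t = 6(t + 3)(t + 4); at t=-2 this is 12, so t decreases.
s converges to its nearest critical value 4 (a local min of the s-part); t converges to -3. The iterate converges to (4, -3).

(4, -3)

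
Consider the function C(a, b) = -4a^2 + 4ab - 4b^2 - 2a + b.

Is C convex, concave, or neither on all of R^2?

C is quadratic, so its Hessian is the constant matrix H = [[-8, 4], [4, -8]].
det(H) = 48, tr(H) = -16.
det(H) > 0 and tr(H) < 0, so H is negative definite everywhere: concave.

concave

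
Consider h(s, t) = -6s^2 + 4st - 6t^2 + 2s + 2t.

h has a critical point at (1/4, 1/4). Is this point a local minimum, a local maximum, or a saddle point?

The Hessian of h is constant: H = [[-12, 4], [4, -12]].
det(H) = (-12)·(-12) − 4² = 128.
det(H) > 0 and tr(H) = -24 < 0, so H is negative definite and the point is a local maximum.

local maximum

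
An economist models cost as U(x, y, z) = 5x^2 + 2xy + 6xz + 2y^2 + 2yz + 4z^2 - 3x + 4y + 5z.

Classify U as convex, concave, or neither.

convex

U is quadratic, so its Hessian is the constant matrix H = [[10, 2, 6], [2, 4, 2], [6, 2, 8]].
Leading principal minors: 10, 36, 152.
All positive ⇒ H ≻ 0 ⇒ convex.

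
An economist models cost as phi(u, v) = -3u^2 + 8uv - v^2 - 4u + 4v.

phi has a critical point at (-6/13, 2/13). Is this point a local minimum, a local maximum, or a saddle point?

The Hessian of phi is constant: H = [[-6, 8], [8, -2]].
det(H) = (-6)·(-2) − 8² = -52.
Since det(H) < 0, H is indefinite and the critical point is a saddle point.

saddle point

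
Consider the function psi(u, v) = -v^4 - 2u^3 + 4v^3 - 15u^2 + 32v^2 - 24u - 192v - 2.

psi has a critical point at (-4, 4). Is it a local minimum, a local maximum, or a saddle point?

saddle point

The mixed partial ∂²psi/∂u∂v is 0, so the Hessian at any point is diag(psi_uu, psi_vv) = diag(-6(2u + 5), 4(-3v^2 + 6v + 16)).
At (-4, 4): H = diag(18, -32).
The eigenvalues have opposite signs, so H is indefinite: a saddle point.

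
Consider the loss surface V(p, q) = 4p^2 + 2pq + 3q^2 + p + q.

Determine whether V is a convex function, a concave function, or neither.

convex

V is quadratic, so its Hessian is the constant matrix H = [[8, 2], [2, 6]].
det(H) = 44, tr(H) = 14.
det(H) > 0 and tr(H) > 0, so H is positive definite everywhere: convex.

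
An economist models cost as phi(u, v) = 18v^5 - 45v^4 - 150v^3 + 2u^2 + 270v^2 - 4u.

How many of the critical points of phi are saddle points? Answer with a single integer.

phi separates as a function of u plus a function of v, so ∇phi=0 decouples.
∂phi/∂u = 4(u - 1) = 0 at u ∈ {1}; ∂phi/∂v = 90v(v - 3)(v - 1)(v + 2) = 0 at v ∈ {-2, 0, 1, 3}.
The Hessian is diagonal: diag(phi_uu, phi_vv). Second derivatives: phi_uu(1)=4; phi_vv(-2)=-2700, phi_vv(0)=540, phi_vv(1)=-540, phi_vv(3)=2700.
Saddle points occur where the two diagonal entries have opposite signs: (1, -2), (1, 1). Count: 2.

2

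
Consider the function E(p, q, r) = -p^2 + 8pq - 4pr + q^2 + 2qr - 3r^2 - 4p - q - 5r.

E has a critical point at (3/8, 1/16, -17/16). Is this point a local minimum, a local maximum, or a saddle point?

saddle point

The Hessian is constant: H = [[-2, 8, -4], [8, 2, 2], [-4, 2, -6]].
Leading principal minors: Δ₁ = -2, Δ₂ = -68, Δ₃ = 256.
The minors fit neither the all-positive nor the alternating-sign pattern, so H is indefinite: a saddle point.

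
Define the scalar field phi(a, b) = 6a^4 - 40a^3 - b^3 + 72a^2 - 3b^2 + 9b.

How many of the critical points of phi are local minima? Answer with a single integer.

phi separates as a function of a plus a function of b, so ∇phi=0 decouples.
∂phi/∂a = 24a(a - 3)(a - 2) = 0 at a ∈ {0, 2, 3}; ∂phi/∂b = -3(b - 1)(b + 3) = 0 at b ∈ {-3, 1}.
The Hessian is diagonal: diag(phi_aa, phi_bb). Second derivatives: phi_aa(0)=144, phi_aa(2)=-48, phi_aa(3)=72; phi_bb(-3)=12, phi_bb(1)=-12.
Local minima occur where both diagonal entries positive: (0, -3), (3, -3). Count: 2.

2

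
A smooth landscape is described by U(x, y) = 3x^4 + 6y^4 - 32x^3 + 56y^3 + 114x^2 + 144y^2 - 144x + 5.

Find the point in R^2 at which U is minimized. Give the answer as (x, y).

U(x,y) separates as P(x) + Q(y) + 5, so its minimum is min P + min Q + 5.
P'(x) = 12(x - 4)(x - 3)(x - 1) vanishes at x ∈ {1, 3, 4}; Q'(y) = 24y(y + 3)(y + 4) vanishes at y ∈ {-4, -3, 0}.
Local minima of P (where P''>0): P(1)=-59, P(4)=-32. Local minima of Q: Q(-4)=256, Q(0)=0.
So the global minimum of U is P(1) + Q(0) + 5 = -59 + 0 + 5 = -54, attained at (1, 0).

(1, 0)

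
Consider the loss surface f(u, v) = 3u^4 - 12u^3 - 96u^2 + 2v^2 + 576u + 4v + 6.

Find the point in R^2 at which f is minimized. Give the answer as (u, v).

f(u,v) separates as P(u) + Q(v) + 6, so its minimum is min P + min Q + 6.
P'(u) = 12(u - 4)(u - 3)(u + 4) vanishes at u ∈ {-4, 3, 4}; Q'(v) = 4v + 4 vanishes at v ∈ {-1}.
Local minima of P (where P''>0): P(-4)=-2304, P(4)=768. Local minima of Q: Q(-1)=-2.
So the global minimum of f is P(-4) + Q(-1) + 6 = -2304 − 2 + 6 = -2300, attained at (-4, -1).

(-4, -1)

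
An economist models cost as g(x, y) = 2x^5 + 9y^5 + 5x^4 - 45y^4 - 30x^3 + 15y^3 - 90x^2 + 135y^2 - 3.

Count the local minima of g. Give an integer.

g separates as a function of x plus a function of y, so ∇g=0 decouples.
∂g/∂x = 10x(x - 3)(x + 2)(x + 3) = 0 at x ∈ {-3, -2, 0, 3}; ∂g/∂y = 45y(y - 3)(y - 2)(y + 1) = 0 at y ∈ {-1, 0, 2, 3}.
The Hessian is diagonal: diag(g_xx, g_yy). Second derivatives: g_xx(-3)=-180, g_xx(-2)=100, g_xx(0)=-180, g_xx(3)=900; g_yy(-1)=-540, g_yy(0)=270, g_yy(2)=-270, g_yy(3)=540.
Local minima occur where both diagonal entries positive: (-2, 0), (-2, 3), (3, 0), (3, 3). Count: 4.

4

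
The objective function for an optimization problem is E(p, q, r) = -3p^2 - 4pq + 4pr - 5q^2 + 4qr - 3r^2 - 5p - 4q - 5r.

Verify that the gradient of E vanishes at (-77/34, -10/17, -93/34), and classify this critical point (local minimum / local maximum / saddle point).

local maximum

∇E = (-6p - 4q + 4r - 5, -4p - 10q + 4r - 4, 4p + 4q - 6r - 5); substituting (-77/34, -10/17, -93/34) gives ∇E = (0, 0, 0), so (-77/34, -10/17, -93/34) is indeed a critical point.
The Hessian is constant: H = [[-6, -4, 4], [-4, -10, 4], [4, 4, -6]].
Leading principal minors: Δ₁ = -6, Δ₂ = 44, Δ₃ = -136.
The minors alternate sign starting negative (−, +, −), so H is negative definite: a local maximum.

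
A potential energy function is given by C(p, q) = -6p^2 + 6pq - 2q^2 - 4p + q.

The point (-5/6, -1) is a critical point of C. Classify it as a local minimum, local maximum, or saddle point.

The Hessian of C is constant: H = [[-12, 6], [6, -4]].
det(H) = (-12)·(-4) − 6² = 12.
det(H) > 0 and tr(H) = -16 < 0, so H is negative definite and the point is a local maximum.

local maximum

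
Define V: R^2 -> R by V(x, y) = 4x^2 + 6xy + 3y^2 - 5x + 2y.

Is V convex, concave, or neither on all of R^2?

V is quadratic, so its Hessian is the constant matrix H = [[8, 6], [6, 6]].
det(H) = 12, tr(H) = 14.
det(H) > 0 and tr(H) > 0, so H is positive definite everywhere: convex.

convex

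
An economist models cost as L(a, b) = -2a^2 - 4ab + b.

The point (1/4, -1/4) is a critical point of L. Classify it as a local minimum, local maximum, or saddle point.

saddle point

The Hessian of L is constant: H = [[-4, -4], [-4, 0]].
det(H) = (-4)·0 − (-4)² = -16.
Since det(H) < 0, H is indefinite and the critical point is a saddle point.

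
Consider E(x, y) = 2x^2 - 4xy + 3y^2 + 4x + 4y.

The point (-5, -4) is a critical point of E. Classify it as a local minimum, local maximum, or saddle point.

local minimum

The Hessian of E is constant: H = [[4, -4], [-4, 6]].
det(H) = 4·6 − (-4)² = 8.
det(H) > 0 and tr(H) = 10 > 0, so H is positive definite and the point is a local minimum.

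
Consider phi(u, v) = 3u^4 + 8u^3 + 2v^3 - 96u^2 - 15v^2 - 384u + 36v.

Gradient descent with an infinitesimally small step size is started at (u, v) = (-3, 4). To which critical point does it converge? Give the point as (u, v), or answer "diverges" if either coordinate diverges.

phi is separable, so gradient descent decouples: u follows -∂phi/∂u, v follows -∂phi/∂v.
∂phi/∂u = 12(u - 4)(u + 2)(u + 4); at u=-3 this is 84, so u decreases.
∂phi/∂v = 6(v - 3)(v - 2); at v=4 this is 12, so v decreases.
u converges to its nearest critical value -4 (a local min of the u-part); v converges to 3. The iterate converges to (-4, 3).

(-4, 3)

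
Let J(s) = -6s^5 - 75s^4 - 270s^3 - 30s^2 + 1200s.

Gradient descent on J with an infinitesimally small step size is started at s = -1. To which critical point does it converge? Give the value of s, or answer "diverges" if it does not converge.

-2

J'(s) = -30(s - 1)(s + 2)(s + 4)(s + 5), so J'(-1) = 720.
Gradient descent moves in the -J' direction, i.e. s is decreasing.
The nearest critical point in that direction is s = -2, where J'' = 540 > 0 (a local minimum). The iterate converges there.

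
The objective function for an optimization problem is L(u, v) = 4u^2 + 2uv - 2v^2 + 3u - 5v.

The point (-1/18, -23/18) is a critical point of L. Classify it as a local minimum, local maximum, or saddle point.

The Hessian of L is constant: H = [[8, 2], [2, -4]].
det(H) = 8·(-4) − 2² = -36.
Since det(H) < 0, H is indefinite and the critical point is a saddle point.

saddle point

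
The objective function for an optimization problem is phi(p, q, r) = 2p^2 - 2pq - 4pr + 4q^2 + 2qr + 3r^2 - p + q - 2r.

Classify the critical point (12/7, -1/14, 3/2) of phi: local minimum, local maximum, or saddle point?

local minimum

The Hessian is constant: H = [[4, -2, -4], [-2, 8, 2], [-4, 2, 6]].
Leading principal minors: Δ₁ = 4, Δ₂ = 28, Δ₃ = 56.
All leading minors are positive, so H is positive definite: a local minimum.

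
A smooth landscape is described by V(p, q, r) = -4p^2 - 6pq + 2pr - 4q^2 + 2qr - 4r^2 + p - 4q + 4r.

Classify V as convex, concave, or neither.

concave

V is quadratic, so its Hessian is the constant matrix H = [[-8, -6, 2], [-6, -8, 2], [2, 2, -8]].
Leading principal minors: -8, 28, -208.
Signs alternate −, +, − ⇒ H ≺ 0 ⇒ concave.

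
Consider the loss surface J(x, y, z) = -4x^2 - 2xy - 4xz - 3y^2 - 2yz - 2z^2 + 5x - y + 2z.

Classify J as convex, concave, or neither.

concave

J is quadratic, so its Hessian is the constant matrix H = [[-8, -2, -4], [-2, -6, -2], [-4, -2, -4]].
Leading principal minors: -8, 44, -80.
Signs alternate −, +, − ⇒ H ≺ 0 ⇒ concave.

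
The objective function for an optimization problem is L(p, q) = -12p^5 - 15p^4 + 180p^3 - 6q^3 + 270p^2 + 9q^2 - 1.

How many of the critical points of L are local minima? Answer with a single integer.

2

L separates as a function of p plus a function of q, so ∇L=0 decouples.
∂L/∂p = -60p(p - 3)(p + 1)(p + 3) = 0 at p ∈ {-3, -1, 0, 3}; ∂L/∂q = -18q(q - 1) = 0 at q ∈ {0, 1}.
The Hessian is diagonal: diag(L_pp, L_qq). Second derivatives: L_pp(-3)=2160, L_pp(-1)=-480, L_pp(0)=540, L_pp(3)=-4320; L_qq(0)=18, L_qq(1)=-18.
Local minima occur where both diagonal entries positive: (-3, 0), (0, 0). Count: 2.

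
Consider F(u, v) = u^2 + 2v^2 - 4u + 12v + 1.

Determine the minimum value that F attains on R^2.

-21

F(u,v) separates as P(u) + Q(v) + 1, so its minimum is min P + min Q + 1.
P'(u) = 2u - 4 vanishes at u ∈ {2}; Q'(v) = 4v + 12 vanishes at v ∈ {-3}.
Local minima of P (where P''>0): P(2)=-4. Local minima of Q: Q(-3)=-18.
So the global minimum of F is P(2) + Q(-3) + 1 = -4 − 18 + 1 = -21, attained at (2, -3).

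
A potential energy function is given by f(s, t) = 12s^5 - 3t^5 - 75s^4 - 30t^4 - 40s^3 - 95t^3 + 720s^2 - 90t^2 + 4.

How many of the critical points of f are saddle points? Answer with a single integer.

f separates as a function of s plus a function of t, so ∇f=0 decouples.
∂f/∂s = 60s(s - 4)(s - 3)(s + 2) = 0 at s ∈ {-2, 0, 3, 4}; ∂f/∂t = -15t(t + 1)(t + 3)(t + 4) = 0 at t ∈ {-4, -3, -1, 0}.
The Hessian is diagonal: diag(f_ss, f_tt). Second derivatives: f_ss(-2)=-3600, f_ss(0)=1440, f_ss(3)=-900, f_ss(4)=1440; f_tt(-4)=180, f_tt(-3)=-90, f_tt(-1)=90, f_tt(0)=-180.
Saddle points occur where the two diagonal entries have opposite signs: (-2, -4), (-2, -1), (0, -3), (0, 0), (3, -4), (3, -1), (4, -3), (4, 0). Count: 8.

8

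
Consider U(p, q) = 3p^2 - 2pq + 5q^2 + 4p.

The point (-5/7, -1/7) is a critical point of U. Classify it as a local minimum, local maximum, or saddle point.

local minimum

The Hessian of U is constant: H = [[6, -2], [-2, 10]].
det(H) = 6·10 − (-2)² = 56.
det(H) > 0 and tr(H) = 16 > 0, so H is positive definite and the point is a local minimum.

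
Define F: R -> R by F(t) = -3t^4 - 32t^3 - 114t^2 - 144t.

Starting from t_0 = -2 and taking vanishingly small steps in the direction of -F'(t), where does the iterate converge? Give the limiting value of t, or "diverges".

F'(t) = -12(t + 1)(t + 3)(t + 4), so F'(-2) = 24.
Gradient descent moves in the -F' direction, i.e. t is decreasing.
The nearest critical point in that direction is t = -3, where F'' = 24 > 0 (a local minimum). The iterate converges there.

-3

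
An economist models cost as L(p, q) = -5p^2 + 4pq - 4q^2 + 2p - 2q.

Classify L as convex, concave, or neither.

L is quadratic, so its Hessian is the constant matrix H = [[-10, 4], [4, -8]].
det(H) = 64, tr(H) = -18.
det(H) > 0 and tr(H) < 0, so H is negative definite everywhere: concave.

concave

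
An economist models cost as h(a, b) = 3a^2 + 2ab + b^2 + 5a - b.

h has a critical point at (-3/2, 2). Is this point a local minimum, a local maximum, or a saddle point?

The Hessian of h is constant: H = [[6, 2], [2, 2]].
det(H) = 6·2 − 2² = 8.
det(H) > 0 and tr(H) = 8 > 0, so H is positive definite and the point is a local minimum.

local minimum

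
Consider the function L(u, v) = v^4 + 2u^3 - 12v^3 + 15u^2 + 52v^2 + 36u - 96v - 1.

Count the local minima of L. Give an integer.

2

L separates as a function of u plus a function of v, so ∇L=0 decouples.
∂L/∂u = 6(u + 2)(u + 3) = 0 at u ∈ {-3, -2}; ∂L/∂v = 4(v - 4)(v - 3)(v - 2) = 0 at v ∈ {2, 3, 4}.
The Hessian is diagonal: diag(L_uu, L_vv). Second derivatives: L_uu(-3)=-6, L_uu(-2)=6; L_vv(2)=8, L_vv(3)=-4, L_vv(4)=8.
Local minima occur where both diagonal entries positive: (-2, 2), (-2, 4). Count: 2.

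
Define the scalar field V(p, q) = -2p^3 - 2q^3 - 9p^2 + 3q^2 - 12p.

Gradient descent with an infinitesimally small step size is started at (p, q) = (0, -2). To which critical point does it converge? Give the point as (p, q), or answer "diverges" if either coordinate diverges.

V is separable, so gradient descent decouples: p follows -∂V/∂p, q follows -∂V/∂q.
∂V/∂p = -6(p + 1)(p + 2); at p=0 this is -12, so p increases.
∂V/∂q = -6q(q - 1); at q=-2 this is -36, so q increases.
The p-coordinate has no critical point in that direction and runs off to infinity.

diverges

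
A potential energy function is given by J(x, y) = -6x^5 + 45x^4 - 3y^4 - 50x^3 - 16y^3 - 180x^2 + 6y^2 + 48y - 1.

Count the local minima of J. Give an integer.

2

J separates as a function of x plus a function of y, so ∇J=0 decouples.
∂J/∂x = -30x(x - 4)(x - 3)(x + 1) = 0 at x ∈ {-1, 0, 3, 4}; ∂J/∂y = -12(y - 1)(y + 1)(y + 4) = 0 at y ∈ {-4, -1, 1}.
The Hessian is diagonal: diag(J_xx, J_yy). Second derivatives: J_xx(-1)=600, J_xx(0)=-360, J_xx(3)=360, J_xx(4)=-600; J_yy(-4)=-180, J_yy(-1)=72, J_yy(1)=-120.
Local minima occur where both diagonal entries positive: (-1, -1), (3, -1). Count: 2.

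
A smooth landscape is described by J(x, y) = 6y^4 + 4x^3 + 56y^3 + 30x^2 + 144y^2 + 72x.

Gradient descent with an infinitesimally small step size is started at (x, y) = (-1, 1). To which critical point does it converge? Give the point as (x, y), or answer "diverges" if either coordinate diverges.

(-2, 0)

J is separable, so gradient descent decouples: x follows -∂J/∂x, y follows -∂J/∂y.
∂J/∂x = 12(x + 2)(x + 3); at x=-1 this is 24, so x decreases.
∂J/∂y = 24y(y + 3)(y + 4); at y=1 this is 480, so y decreases.
x converges to its nearest critical value -2 (a local min of the x-part); y converges to 0. The iterate converges to (-2, 0).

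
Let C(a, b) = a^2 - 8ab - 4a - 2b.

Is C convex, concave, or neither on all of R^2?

neither

C is quadratic, so its Hessian is the constant matrix H = [[2, -8], [-8, 0]].
det(H) = -64, tr(H) = 2.
det(H) < 0, so H is indefinite: neither convex nor concave.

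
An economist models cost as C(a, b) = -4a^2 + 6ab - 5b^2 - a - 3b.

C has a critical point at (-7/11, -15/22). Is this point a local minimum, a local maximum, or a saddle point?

The Hessian of C is constant: H = [[-8, 6], [6, -10]].
det(H) = (-8)·(-10) − 6² = 44.
det(H) > 0 and tr(H) = -18 < 0, so H is negative definite and the point is a local maximum.

local maximum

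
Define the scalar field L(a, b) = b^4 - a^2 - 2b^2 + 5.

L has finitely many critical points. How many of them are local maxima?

1

L separates as a function of a plus a function of b, so ∇L=0 decouples.
∂L/∂a = -2a = 0 at a ∈ {0}; ∂L/∂b = 4b(b - 1)(b + 1) = 0 at b ∈ {-1, 0, 1}.
The Hessian is diagonal: diag(L_aa, L_bb). Second derivatives: L_aa(0)=-2; L_bb(-1)=8, L_bb(0)=-4, L_bb(1)=8.
Local maxima occur where both diagonal entries negative: (0, 0). Count: 1.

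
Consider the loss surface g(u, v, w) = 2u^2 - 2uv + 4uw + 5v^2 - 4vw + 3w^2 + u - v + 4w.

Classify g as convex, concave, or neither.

convex

g is quadratic, so its Hessian is the constant matrix H = [[4, -2, 4], [-2, 10, -4], [4, -4, 6]].
Leading principal minors: 4, 36, 56.
All positive ⇒ H ≻ 0 ⇒ convex.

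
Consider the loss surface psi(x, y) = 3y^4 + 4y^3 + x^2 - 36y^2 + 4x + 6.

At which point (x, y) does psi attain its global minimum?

(-2, -3)

psi(x,y) separates as P(x) + Q(y) + 6, so its minimum is min P + min Q + 6.
P'(x) = 2x + 4 vanishes at x ∈ {-2}; Q'(y) = 12y(y - 2)(y + 3) vanishes at y ∈ {-3, 0, 2}.
Local minima of P (where P''>0): P(-2)=-4. Local minima of Q: Q(-3)=-189, Q(2)=-64.
So the global minimum of psi is P(-2) + Q(-3) + 6 = -4 − 189 + 6 = -187, attained at (-2, -3).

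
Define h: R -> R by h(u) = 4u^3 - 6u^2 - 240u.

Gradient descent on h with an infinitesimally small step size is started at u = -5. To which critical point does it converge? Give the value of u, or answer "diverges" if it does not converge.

h'(u) = 12(u - 5)(u + 4), so h'(-5) = 120.
Gradient descent moves in the -h' direction, i.e. u is decreasing.
There is no critical point below u=-5, and h' keeps the same sign, so the iterate runs off to −∞.

diverges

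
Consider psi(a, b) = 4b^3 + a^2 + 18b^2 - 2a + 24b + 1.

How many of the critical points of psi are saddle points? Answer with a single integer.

psi separates as a function of a plus a function of b, so ∇psi=0 decouples.
∂psi/∂a = 2(a - 1) = 0 at a ∈ {1}; ∂psi/∂b = 12(b + 1)(b + 2) = 0 at b ∈ {-2, -1}.
The Hessian is diagonal: diag(psi_aa, psi_bb). Second derivatives: psi_aa(1)=2; psi_bb(-2)=-12, psi_bb(-1)=12.
Saddle points occur where the two diagonal entries have opposite signs: (1, -2). Count: 1.

1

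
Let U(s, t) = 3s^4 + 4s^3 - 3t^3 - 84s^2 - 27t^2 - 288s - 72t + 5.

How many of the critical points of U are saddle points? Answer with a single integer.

3

U separates as a function of s plus a function of t, so ∇U=0 decouples.
∂U/∂s = 12(s - 4)(s + 2)(s + 3) = 0 at s ∈ {-3, -2, 4}; ∂U/∂t = -9(t + 2)(t + 4) = 0 at t ∈ {-4, -2}.
The Hessian is diagonal: diag(U_ss, U_tt). Second derivatives: U_ss(-3)=84, U_ss(-2)=-72, U_ss(4)=504; U_tt(-4)=18, U_tt(-2)=-18.
Saddle points occur where the two diagonal entries have opposite signs: (-3, -2), (-2, -4), (4, -2). Count: 3.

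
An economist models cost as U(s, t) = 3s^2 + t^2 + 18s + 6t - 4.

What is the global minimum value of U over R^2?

U(s,t) separates as P(s) + Q(t) − 4, so its minimum is min P + min Q − 4.
P'(s) = 6s + 18 vanishes at s ∈ {-3}; Q'(t) = 2(t + 3) vanishes at t ∈ {-3}.
Local minima of P (where P''>0): P(-3)=-27. Local minima of Q: Q(-3)=-9.
So the global minimum of U is P(-3) + Q(-3) − 4 = -27 − 9 − 4 = -40, attained at (-3, -3).

-40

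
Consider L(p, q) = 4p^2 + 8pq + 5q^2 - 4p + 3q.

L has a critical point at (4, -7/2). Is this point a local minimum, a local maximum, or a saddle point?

local minimum

The Hessian of L is constant: H = [[8, 8], [8, 10]].
det(H) = 8·10 − 8² = 16.
det(H) > 0 and tr(H) = 18 > 0, so H is positive definite and the point is a local minimum.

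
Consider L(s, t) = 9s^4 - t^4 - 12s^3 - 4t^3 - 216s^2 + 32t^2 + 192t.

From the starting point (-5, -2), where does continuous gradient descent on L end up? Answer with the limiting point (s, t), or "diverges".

(-3, -3)

L is separable, so gradient descent decouples: s follows -∂L/∂s, t follows -∂L/∂t.
∂L/∂s = 36s(s - 4)(s + 3); at s=-5 this is -3240, so s increases.
∂L/∂t = -4(t - 4)(t + 3)(t + 4); at t=-2 this is 48, so t decreases.
s converges to its nearest critical value -3 (a local min of the s-part); t converges to -3. The iterate converges to (-3, -3).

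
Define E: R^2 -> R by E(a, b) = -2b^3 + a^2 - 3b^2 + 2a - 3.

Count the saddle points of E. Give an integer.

1

E separates as a function of a plus a function of b, so ∇E=0 decouples.
∂E/∂a = 2(a + 1) = 0 at a ∈ {-1}; ∂E/∂b = -6b(b + 1) = 0 at b ∈ {-1, 0}.
The Hessian is diagonal: diag(E_aa, E_bb). Second derivatives: E_aa(-1)=2; E_bb(-1)=6, E_bb(0)=-6.
Saddle points occur where the two diagonal entries have opposite signs: (-1, 0). Count: 1.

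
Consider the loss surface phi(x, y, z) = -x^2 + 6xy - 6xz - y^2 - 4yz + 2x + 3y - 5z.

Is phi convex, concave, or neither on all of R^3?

neither

phi is quadratic, so its Hessian is the constant matrix H = [[-2, 6, -6], [6, -2, -4], [-6, -4, 0]].
Leading principal minors: -2, -32, 392.
Neither pattern holds ⇒ H is indefinite ⇒ neither convex nor concave.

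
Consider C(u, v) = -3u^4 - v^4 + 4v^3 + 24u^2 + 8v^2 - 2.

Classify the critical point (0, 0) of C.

local minimum

The mixed partial ∂²C/∂u∂v is 0, so the Hessian at any point is diag(C_uu, C_vv) = diag(12(-3u^2 + 4), 4(-3v^2 + 6v + 4)).
At (0, 0): H = diag(48, 16).
Both eigenvalues are positive, so H is positive definite: a local minimum.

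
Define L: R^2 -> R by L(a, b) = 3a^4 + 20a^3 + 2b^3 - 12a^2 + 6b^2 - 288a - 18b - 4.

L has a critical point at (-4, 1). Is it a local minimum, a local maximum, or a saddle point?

local minimum

The mixed partial ∂²L/∂a∂b is 0, so the Hessian at any point is diag(L_aa, L_bb) = diag(12(3a^2 + 10a - 2), 12(b + 1)).
At (-4, 1): H = diag(72, 24).
Both eigenvalues are positive, so H is positive definite: a local minimum.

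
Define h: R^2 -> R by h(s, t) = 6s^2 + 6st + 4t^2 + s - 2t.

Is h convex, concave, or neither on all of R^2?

convex

h is quadratic, so its Hessian is the constant matrix H = [[12, 6], [6, 8]].
det(H) = 60, tr(H) = 20.
det(H) > 0 and tr(H) > 0, so H is positive definite everywhere: convex.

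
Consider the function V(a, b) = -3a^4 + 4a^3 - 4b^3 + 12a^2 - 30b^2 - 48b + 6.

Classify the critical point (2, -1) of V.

The mixed partial ∂²V/∂a∂b is 0, so the Hessian at any point is diag(V_aa, V_bb) = diag(12(-3a^2 + 2a + 2), -12(2b + 5)).
At (2, -1): H = diag(-72, -36).
Both eigenvalues are negative, so H is negative definite: a local maximum.

local maximum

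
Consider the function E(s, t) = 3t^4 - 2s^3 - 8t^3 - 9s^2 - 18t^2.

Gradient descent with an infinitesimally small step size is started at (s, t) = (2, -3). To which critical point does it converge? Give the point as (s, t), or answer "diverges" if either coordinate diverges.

diverges

E is separable, so gradient descent decouples: s follows -∂E/∂s, t follows -∂E/∂t.
∂E/∂s = -6s(s + 3); at s=2 this is -60, so s increases.
∂E/∂t = 12t(t - 3)(t + 1); at t=-3 this is -432, so t increases.
The s-coordinate has no critical point in that direction and runs off to infinity.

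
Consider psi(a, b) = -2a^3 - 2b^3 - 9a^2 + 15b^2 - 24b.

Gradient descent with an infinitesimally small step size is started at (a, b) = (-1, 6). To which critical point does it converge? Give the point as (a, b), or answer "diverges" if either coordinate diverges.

diverges

psi is separable, so gradient descent decouples: a follows -∂psi/∂a, b follows -∂psi/∂b.
∂psi/∂a = -6a(a + 3); at a=-1 this is 12, so a decreases.
∂psi/∂b = -6(b - 4)(b - 1); at b=6 this is -60, so b increases.
The b-coordinate has no critical point in that direction and runs off to infinity.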